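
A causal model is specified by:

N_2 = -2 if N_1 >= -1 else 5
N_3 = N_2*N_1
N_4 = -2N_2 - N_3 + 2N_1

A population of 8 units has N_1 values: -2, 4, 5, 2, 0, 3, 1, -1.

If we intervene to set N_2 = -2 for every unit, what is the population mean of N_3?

-3

The intervention sets N_2=-2 in all 8 units regardless of N_1. Recomputing N_3 per unit gives 4, -8, -10, -4, 0, -6, -2, 2; average -3.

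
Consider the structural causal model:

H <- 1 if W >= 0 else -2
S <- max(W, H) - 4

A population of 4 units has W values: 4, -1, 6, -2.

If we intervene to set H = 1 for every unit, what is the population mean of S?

-1

Every unit gets H=1 under the intervention. S values become 0, -3, 2, -3; E[S|do(H=1)] = -1.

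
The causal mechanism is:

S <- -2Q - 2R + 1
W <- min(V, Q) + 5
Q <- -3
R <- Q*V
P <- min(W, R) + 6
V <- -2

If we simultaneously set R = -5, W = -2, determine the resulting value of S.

17

The joint intervention fixes R = -5, W = -2, removing each variable's own equation.
S = -2Q - 2R + 1  [with Q=-3, R=-5]  = 17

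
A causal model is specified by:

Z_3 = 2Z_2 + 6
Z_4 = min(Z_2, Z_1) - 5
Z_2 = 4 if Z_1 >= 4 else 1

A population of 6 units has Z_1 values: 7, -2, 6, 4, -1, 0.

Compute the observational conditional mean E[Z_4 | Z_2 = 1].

-6

Conditioning on Z_2=1 selects the 3 unit(s) with Z_1 ∈ {-2, -1, 0}. Their Z_4 values: -7, -6, -5. Mean = -6.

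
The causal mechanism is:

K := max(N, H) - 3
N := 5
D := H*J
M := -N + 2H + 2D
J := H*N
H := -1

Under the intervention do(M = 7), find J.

-5

do(M=7) replaces the equation M := -N + 2H + 2D with the constant M = 7.
No directed path runs from M to J, so J keeps its natural value.
J = H*N  [with H=-1, N=5]  = -5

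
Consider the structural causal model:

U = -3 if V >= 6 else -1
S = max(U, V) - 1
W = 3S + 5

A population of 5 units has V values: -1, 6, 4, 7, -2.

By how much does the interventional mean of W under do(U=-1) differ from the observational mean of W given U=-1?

Every unit gets U=-1 under the intervention. W values become -1, 20, 14, 23, -1; E[W|do(U=-1)] = 11.
Observing U=-1 restricts to units where U's equation naturally yields -1: V ∈ {-1, 4, -2}. In that subpopulation W = -1, 14, -1, mean 4.
Difference = 11 − 4 = 7.

7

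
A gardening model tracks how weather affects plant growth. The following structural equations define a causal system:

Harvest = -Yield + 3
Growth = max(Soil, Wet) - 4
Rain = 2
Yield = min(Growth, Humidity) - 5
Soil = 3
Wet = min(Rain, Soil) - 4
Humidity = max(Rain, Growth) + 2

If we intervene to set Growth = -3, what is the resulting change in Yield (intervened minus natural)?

-2

Under do(Growth=-3), the mechanism Growth = max(Soil, Wet) - 4 is discarded; Growth is fixed at -3.
Humidity = max(Rain, Growth) + 2  [with Rain=2, Growth=-3]  = 4
Yield = min(Growth, Humidity) - 5  [with Growth=-3, Humidity=4]  = -8
Without intervention: Wet = min(Rain, Soil) - 4  [with Rain=2, Soil=3]  = -2; Growth = max(Soil, Wet) - 4  [with Soil=3, Wet=-2]  = -1; Humidity = max(Rain, Growth) + 2  [with Rain=2, Growth=-1]  = 4; Yield = min(Growth, Humidity) - 5  [with Growth=-1, Humidity=4]  = -6.
Change = -8 − (-6) = -2.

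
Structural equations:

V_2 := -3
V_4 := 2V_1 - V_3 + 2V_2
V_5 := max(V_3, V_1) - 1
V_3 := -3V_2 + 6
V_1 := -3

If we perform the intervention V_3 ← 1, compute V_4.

-13

The intervention breaks the incoming arrows to V_3: V_3 := -3V_2 + 6 no longer applies, and V_3 = 1.
V_4 = 2V_1 - V_3 + 2V_2  [with V_1=-3, V_3=1, V_2=-3]  = -13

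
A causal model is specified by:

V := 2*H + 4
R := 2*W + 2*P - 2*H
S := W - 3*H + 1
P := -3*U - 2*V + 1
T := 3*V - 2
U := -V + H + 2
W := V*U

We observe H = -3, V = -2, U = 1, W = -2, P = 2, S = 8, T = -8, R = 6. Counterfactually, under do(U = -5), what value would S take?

The intervention breaks the incoming arrows to U: U := -V + H + 2 no longer applies, and U = -5.
V = 2*H + 4  [with H=-3]  = -2
W = V*U  [with V=-2, U=-5]  = 10
S = W - 3*H + 1  [with W=10, H=-3]  = 20

20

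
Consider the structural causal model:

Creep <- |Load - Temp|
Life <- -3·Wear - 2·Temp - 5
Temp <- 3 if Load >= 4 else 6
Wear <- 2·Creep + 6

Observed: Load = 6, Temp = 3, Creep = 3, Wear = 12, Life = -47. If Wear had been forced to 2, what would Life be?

Intervening sets Wear = 2 and removes its equation (Wear <- 2·Creep + 6).
Temp = 3 if Load >= 4 else 6  [with Load=6]  = 3
Life = -3·Wear - 2·Temp - 5  [with Wear=2, Temp=3]  = -17

-17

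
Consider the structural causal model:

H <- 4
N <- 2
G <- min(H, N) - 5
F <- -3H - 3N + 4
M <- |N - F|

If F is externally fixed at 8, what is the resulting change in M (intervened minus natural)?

The intervention breaks the incoming arrows to F: F <- -3H - 3N + 4 no longer applies, and F = 8.
M = |N - F|  [with N=2, F=8]  = 6
Without intervention: F = -3H - 3N + 4  [with H=4, N=2]  = -14; M = |N - F|  [with N=2, F=-14]  = 16.
Change = 6 − 16 = -10.

-10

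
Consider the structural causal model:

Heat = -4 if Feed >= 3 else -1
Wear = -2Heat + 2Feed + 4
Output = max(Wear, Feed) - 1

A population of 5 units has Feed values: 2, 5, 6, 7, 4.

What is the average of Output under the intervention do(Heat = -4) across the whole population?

The intervention sets Heat=-4 in all 5 units regardless of Feed. Recomputing Output per unit gives 15, 21, 23, 25, 19; average 20.6.

20.6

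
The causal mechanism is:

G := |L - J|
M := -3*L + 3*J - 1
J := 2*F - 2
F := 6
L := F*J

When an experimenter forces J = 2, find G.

do(J=2) replaces the equation J := 2*F - 2 with the constant J = 2.
L = F*J  [with F=6, J=2]  = 12
G = |L - J|  [with L=12, J=2]  = 10

10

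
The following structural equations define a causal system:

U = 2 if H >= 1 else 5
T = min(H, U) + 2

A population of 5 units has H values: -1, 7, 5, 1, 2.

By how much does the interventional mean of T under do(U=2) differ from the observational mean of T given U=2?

Under do(U=2), U's equation is replaced by U=2 for every unit. Per-unit T: 1, 4, 4, 3, 4. Mean = 3.2.
Observing U=2 restricts to units where U's equation naturally yields 2: H ∈ {7, 5, 1, 2}. In that subpopulation T = 4, 4, 3, 4, mean 3.75.
Difference = 3.2 − 3.75 = -0.55.

-0.55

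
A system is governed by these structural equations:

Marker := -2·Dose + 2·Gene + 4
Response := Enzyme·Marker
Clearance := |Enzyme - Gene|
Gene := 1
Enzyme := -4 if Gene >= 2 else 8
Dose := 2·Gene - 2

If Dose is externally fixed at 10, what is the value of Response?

do(Dose=10) replaces the equation Dose := 2·Gene - 2 with the constant Dose = 10.
Enzyme = -4 if Gene >= 2 else 8  [with Gene=1]  = 8
Marker = -2·Dose + 2·Gene + 4  [with Dose=10, Gene=1]  = -14
Response = Enzyme·Marker  [with Enzyme=8, Marker=-14]  = -112

-112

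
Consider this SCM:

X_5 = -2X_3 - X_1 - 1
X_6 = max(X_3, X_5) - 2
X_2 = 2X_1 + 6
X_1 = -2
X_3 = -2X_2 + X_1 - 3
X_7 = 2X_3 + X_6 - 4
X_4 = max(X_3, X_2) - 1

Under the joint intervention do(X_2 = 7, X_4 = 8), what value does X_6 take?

The joint intervention fixes X_2 = 7, X_4 = 8, removing each variable's own equation.
X_3 = -2X_2 + X_1 - 3  [with X_2=7, X_1=-2]  = -19
X_5 = -2X_3 - X_1 - 1  [with X_3=-19, X_1=-2]  = 39
X_6 = max(X_3, X_5) - 2  [with X_3=-19, X_5=39]  = 37

37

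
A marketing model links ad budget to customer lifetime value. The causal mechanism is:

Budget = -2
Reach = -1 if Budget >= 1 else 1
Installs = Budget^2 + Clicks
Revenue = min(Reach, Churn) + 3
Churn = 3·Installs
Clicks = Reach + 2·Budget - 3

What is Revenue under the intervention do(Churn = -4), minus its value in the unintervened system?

The intervention breaks the incoming arrows to Churn: Churn = 3·Installs no longer applies, and Churn = -4.
Reach = -1 if Budget >= 1 else 1  [with Budget=-2]  = 1
Revenue = min(Reach, Churn) + 3  [with Reach=1, Churn=-4]  = -1
Without intervention: Reach = -1 if Budget >= 1 else 1  [with Budget=-2]  = 1; Clicks = Reach + 2·Budget - 3  [with Reach=1, Budget=-2]  = -6; Installs = Budget^2 + Clicks  [with Budget=-2, Clicks=-6]  = -2; Churn = 3·Installs  [with Installs=-2]  = -6; Revenue = min(Reach, Churn) + 3  [with Reach=1, Churn=-6]  = -3.
Change = -1 − (-3) = 2.

2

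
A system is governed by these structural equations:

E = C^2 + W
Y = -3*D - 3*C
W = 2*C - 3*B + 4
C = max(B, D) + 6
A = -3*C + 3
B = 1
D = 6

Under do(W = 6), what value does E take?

Intervening sets W = 6 and removes its equation (W = 2*C - 3*B + 4).
C = max(B, D) + 6  [with B=1, D=6]  = 12
E = C^2 + W  [with C=12, W=6]  = 150

150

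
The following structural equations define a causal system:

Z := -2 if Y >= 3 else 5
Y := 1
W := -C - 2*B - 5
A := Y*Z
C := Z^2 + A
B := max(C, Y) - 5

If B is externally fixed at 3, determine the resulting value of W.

-41

The intervention breaks the incoming arrows to B: B := max(C, Y) - 5 no longer applies, and B = 3.
Z = -2 if Y >= 3 else 5  [with Y=1]  = 5
A = Y*Z  [with Y=1, Z=5]  = 5
C = Z^2 + A  [with Z=5, A=5]  = 30
W = -C - 2*B - 5  [with C=30, B=3]  = -41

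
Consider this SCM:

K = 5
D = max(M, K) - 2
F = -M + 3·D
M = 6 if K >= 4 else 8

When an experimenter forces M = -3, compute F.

Under do(M=-3), the mechanism M = 6 if K >= 4 else 8 is discarded; M is fixed at -3.
D = max(M, K) - 2  [with M=-3, K=5]  = 3
F = -M + 3·D  [with M=-3, D=3]  = 12

12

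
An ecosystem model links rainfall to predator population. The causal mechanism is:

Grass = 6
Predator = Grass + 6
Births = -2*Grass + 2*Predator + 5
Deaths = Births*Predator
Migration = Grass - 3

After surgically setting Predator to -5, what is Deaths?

85

Under do(Predator=-5), the mechanism Predator = Grass + 6 is discarded; Predator is fixed at -5.
Births = -2*Grass + 2*Predator + 5  [with Grass=6, Predator=-5]  = -17
Deaths = Births*Predator  [with Births=-17, Predator=-5]  = 85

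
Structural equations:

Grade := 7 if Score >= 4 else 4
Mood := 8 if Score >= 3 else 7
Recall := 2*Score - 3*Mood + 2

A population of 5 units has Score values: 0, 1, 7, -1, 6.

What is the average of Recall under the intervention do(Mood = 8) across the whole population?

-16.8

Every unit gets Mood=8 under the intervention. Recall values become -22, -20, -8, -24, -10; E[Recall|do(Mood=8)] = -16.8.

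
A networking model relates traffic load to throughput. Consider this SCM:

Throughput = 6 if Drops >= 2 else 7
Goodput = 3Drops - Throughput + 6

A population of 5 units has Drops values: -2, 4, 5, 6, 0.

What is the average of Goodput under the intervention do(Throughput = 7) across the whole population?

Every unit gets Throughput=7 under the intervention. Goodput values become -7, 11, 14, 17, -1; E[Goodput|do(Throughput=7)] = 6.8.

6.8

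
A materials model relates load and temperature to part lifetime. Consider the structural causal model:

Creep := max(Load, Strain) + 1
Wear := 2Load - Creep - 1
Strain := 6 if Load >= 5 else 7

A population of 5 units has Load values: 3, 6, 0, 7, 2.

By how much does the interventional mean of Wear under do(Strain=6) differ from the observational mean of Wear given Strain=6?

-5.5

Every unit gets Strain=6 under the intervention. Wear values become -2, 4, -8, 5, -4; E[Wear|do(Strain=6)] = -1.
Conditioning on Strain=6 selects the 2 unit(s) with Load ∈ {6, 7}. Their Wear values: 4, 5. Mean = 4.5.
Difference = -1 − 4.5 = -5.5.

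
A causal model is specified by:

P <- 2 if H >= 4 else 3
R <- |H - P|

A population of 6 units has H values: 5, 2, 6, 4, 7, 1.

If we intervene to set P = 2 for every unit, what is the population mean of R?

2.5

The intervention sets P=2 in all 6 units regardless of H. Recomputing R per unit gives 3, 0, 4, 2, 5, 1; average 2.5.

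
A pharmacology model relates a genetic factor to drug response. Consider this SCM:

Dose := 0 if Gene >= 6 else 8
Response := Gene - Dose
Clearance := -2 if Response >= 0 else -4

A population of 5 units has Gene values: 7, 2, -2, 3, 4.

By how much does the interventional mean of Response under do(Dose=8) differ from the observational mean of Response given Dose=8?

1.05

Every unit gets Dose=8 under the intervention. Response values become -1, -6, -10, -5, -4; E[Response|do(Dose=8)] = -5.2.
Conditioning on Dose=8 selects the 4 unit(s) with Gene ∈ {2, -2, 3, 4}. Their Response values: -6, -10, -5, -4. Mean = -6.25.
Difference = -5.2 − (-6.25) = 1.05.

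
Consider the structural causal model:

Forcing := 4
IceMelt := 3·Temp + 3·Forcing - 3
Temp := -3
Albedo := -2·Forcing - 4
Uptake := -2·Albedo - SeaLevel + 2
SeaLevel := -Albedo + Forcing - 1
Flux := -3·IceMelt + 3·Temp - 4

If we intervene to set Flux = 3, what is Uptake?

Intervening sets Flux = 3 and removes its equation (Flux := -3·IceMelt + 3·Temp - 4).
No directed path runs from Flux to Uptake, so Uptake keeps its natural value.
Albedo = -2·Forcing - 4  [with Forcing=4]  = -12
SeaLevel = -Albedo + Forcing - 1  [with Albedo=-12, Forcing=4]  = 15
Uptake = -2·Albedo - SeaLevel + 2  [with Albedo=-12, SeaLevel=15]  = 11

11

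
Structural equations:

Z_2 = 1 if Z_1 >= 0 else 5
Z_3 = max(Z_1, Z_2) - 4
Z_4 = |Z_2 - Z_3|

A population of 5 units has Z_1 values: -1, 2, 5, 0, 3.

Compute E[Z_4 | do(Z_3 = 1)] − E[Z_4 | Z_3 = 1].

-1.2

do(Z_3=1) breaks Z_3's dependence on Z_1. With Z_3=1 fixed, Z_4 across the units is 4, 0, 0, 0, 0, mean 0.8.
Observing Z_3=1 restricts to units where Z_3's equation naturally yields 1: Z_1 ∈ {-1, 5}. In that subpopulation Z_4 = 4, 0, mean 2.
Difference = 0.8 − 2 = -1.2.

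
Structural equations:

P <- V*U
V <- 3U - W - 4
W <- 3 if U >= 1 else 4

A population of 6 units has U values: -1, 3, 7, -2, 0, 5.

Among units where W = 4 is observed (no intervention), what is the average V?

Conditioning on W=4 selects the 3 unit(s) with U ∈ {-1, -2, 0}. Their V values: -11, -14, -8. Mean = -11.

-11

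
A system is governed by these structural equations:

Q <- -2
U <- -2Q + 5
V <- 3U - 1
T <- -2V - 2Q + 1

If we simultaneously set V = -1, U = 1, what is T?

7

The joint intervention fixes V = -1, U = 1, removing each variable's own equation.
T = -2V - 2Q + 1  [with V=-1, Q=-2]  = 7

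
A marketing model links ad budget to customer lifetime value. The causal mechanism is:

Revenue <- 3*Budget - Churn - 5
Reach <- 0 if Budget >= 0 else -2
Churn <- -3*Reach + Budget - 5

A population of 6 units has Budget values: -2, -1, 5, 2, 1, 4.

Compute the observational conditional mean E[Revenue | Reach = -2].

Conditioning on Reach=-2 selects the 2 unit(s) with Budget ∈ {-2, -1}. Their Revenue values: -10, -8. Mean = -9.

-9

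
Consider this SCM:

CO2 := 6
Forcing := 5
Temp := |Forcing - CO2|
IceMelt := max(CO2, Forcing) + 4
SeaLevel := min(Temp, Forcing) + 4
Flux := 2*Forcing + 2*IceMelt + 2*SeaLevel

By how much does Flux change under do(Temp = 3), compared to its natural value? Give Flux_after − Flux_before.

The intervention breaks the incoming arrows to Temp: Temp := |Forcing - CO2| no longer applies, and Temp = 3.
IceMelt = max(CO2, Forcing) + 4  [with CO2=6, Forcing=5]  = 10
SeaLevel = min(Temp, Forcing) + 4  [with Temp=3, Forcing=5]  = 7
Flux = 2*Forcing + 2*IceMelt + 2*SeaLevel  [with Forcing=5, IceMelt=10, SeaLevel=7]  = 44
Without intervention: Temp = |Forcing - CO2|  [with Forcing=5, CO2=6]  = 1; IceMelt = max(CO2, Forcing) + 4  [with CO2=6, Forcing=5]  = 10; SeaLevel = min(Temp, Forcing) + 4  [with Temp=1, Forcing=5]  = 5; Flux = 2*Forcing + 2*IceMelt + 2*SeaLevel  [with Forcing=5, IceMelt=10, SeaLevel=5]  = 40.
Change = 44 − 40 = 4.

4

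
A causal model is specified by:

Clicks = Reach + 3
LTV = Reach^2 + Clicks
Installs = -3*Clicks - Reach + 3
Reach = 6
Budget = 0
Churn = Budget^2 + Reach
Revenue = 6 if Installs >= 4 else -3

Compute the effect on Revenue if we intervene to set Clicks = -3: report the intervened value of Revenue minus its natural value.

9

The intervention breaks the incoming arrows to Clicks: Clicks = Reach + 3 no longer applies, and Clicks = -3.
Installs = -3*Clicks - Reach + 3  [with Clicks=-3, Reach=6]  = 6
Revenue = 6 if Installs >= 4 else -3  [with Installs=6]  = 6
Without intervention: Clicks = Reach + 3  [with Reach=6]  = 9; Installs = -3*Clicks - Reach + 3  [with Clicks=9, Reach=6]  = -30; Revenue = 6 if Installs >= 4 else -3  [with Installs=-30]  = -3.
Change = 6 − (-3) = 9.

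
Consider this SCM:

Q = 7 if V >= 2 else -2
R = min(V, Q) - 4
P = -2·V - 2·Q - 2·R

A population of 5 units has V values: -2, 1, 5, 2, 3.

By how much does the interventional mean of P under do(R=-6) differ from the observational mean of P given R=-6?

-15.4

Every unit gets R=-6 under the intervention. P values become 20, 14, -12, -6, -8; E[P|do(R=-6)] = 1.6.
Observing R=-6 restricts to units where R's equation naturally yields -6: V ∈ {-2, 1}. In that subpopulation P = 20, 14, mean 17.
Difference = 1.6 − 17 = -15.4.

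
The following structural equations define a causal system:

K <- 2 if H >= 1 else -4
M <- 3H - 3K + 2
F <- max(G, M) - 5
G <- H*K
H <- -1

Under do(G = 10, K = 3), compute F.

The joint intervention fixes G = 10, K = 3, removing each variable's own equation.
M = 3H - 3K + 2  [with H=-1, K=3]  = -10
F = max(G, M) - 5  [with G=10, M=-10]  = 5

5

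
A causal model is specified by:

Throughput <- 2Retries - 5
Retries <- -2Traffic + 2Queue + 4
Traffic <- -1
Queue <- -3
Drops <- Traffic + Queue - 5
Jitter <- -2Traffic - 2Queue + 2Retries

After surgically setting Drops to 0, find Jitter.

do(Drops=0) replaces the equation Drops <- Traffic + Queue - 5 with the constant Drops = 0.
Jitter is not downstream of the intervention, so its value is determined by the original equations.
Retries = -2Traffic + 2Queue + 4  [with Traffic=-1, Queue=-3]  = 0
Jitter = -2Traffic - 2Queue + 2Retries  [with Traffic=-1, Queue=-3, Retries=0]  = 8

8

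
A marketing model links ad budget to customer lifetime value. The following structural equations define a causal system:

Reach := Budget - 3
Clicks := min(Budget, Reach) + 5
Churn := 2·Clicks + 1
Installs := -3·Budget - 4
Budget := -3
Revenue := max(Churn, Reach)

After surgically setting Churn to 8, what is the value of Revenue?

The intervention breaks the incoming arrows to Churn: Churn := 2·Clicks + 1 no longer applies, and Churn = 8.
Reach = Budget - 3  [with Budget=-3]  = -6
Revenue = max(Churn, Reach)  [with Churn=8, Reach=-6]  = 8

8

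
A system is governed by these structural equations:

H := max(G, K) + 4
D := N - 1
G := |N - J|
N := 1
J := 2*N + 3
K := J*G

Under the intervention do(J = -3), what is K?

-12

Under do(J=-3), the mechanism J := 2*N + 3 is discarded; J is fixed at -3.
G = |N - J|  [with N=1, J=-3]  = 4
K = J*G  [with J=-3, G=4]  = -12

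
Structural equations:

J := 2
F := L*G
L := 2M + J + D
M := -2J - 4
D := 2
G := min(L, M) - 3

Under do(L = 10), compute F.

Under do(L=10), the mechanism L := 2M + J + D is discarded; L is fixed at 10.
M = -2J - 4  [with J=2]  = -8
G = min(L, M) - 3  [with L=10, M=-8]  = -11
F = L*G  [with L=10, G=-11]  = -110

-110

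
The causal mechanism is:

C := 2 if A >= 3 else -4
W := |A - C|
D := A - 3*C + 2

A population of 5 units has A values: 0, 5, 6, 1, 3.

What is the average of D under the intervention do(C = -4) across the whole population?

The intervention sets C=-4 in all 5 units regardless of A. Recomputing D per unit gives 14, 19, 20, 15, 17; average 17.

17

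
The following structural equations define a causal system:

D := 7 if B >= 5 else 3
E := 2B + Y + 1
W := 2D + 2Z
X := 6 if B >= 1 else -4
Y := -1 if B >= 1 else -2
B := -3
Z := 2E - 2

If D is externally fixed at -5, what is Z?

The intervention breaks the incoming arrows to D: D := 7 if B >= 5 else 3 no longer applies, and D = -5.
Since Z is not a descendant of the intervened variable, it is unaffected.
Y = -1 if B >= 1 else -2  [with B=-3]  = -2
E = 2B + Y + 1  [with B=-3, Y=-2]  = -7
Z = 2E - 2  [with E=-7]  = -16

-16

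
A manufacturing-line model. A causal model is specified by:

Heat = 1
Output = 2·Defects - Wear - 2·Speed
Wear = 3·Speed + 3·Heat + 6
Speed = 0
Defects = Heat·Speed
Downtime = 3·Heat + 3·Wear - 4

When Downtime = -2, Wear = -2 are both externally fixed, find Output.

2

Under do(Downtime = -2, Wear = -2), each intervened variable's structural equation is replaced by its fixed value.
Defects = Heat·Speed  [with Heat=1, Speed=0]  = 0
Output = 2·Defects - Wear - 2·Speed  [with Defects=0, Wear=-2, Speed=0]  = 2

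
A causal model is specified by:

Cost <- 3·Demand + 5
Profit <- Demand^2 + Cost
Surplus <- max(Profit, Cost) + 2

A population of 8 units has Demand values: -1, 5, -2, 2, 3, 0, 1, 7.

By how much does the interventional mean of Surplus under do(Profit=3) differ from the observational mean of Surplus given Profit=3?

do(Profit=3) breaks Profit's dependence on Demand. With Profit=3 fixed, Surplus across the units is 5, 22, 5, 13, 16, 7, 10, 28, mean 13.25.
Conditioning on Profit=3 selects the 2 unit(s) with Demand ∈ {-1, -2}. Their Surplus values: 5, 5. Mean = 5.
Difference = 13.25 − 5 = 8.25.

8.25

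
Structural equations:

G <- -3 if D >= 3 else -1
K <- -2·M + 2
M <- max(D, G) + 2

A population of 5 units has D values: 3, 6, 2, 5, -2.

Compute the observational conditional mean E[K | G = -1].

-3

E[K|G=-1] averages over only the 2 units with G=-1 (D = 2, -2): K = -6, 0, mean -3.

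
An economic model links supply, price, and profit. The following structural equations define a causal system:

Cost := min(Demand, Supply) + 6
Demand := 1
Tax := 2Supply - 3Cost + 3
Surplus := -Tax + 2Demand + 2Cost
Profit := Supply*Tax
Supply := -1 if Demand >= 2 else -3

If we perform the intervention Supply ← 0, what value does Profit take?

0

do(Supply=0) replaces the equation Supply := -1 if Demand >= 2 else -3 with the constant Supply = 0.
Cost = min(Demand, Supply) + 6  [with Demand=1, Supply=0]  = 6
Tax = 2Supply - 3Cost + 3  [with Supply=0, Cost=6]  = -15
Profit = Supply*Tax  [with Supply=0, Tax=-15]  = 0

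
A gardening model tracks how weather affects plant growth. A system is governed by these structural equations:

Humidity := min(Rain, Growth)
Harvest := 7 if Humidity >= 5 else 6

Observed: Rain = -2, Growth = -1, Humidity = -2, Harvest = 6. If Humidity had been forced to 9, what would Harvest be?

7

The intervention breaks the incoming arrows to Humidity: Humidity := min(Rain, Growth) no longer applies, and Humidity = 9.
Harvest = 7 if Humidity >= 5 else 6  [with Humidity=9]  = 7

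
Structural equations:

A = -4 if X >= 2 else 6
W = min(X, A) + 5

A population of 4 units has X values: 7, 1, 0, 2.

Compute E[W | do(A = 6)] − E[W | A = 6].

1.75

Under do(A=6), A's equation is replaced by A=6 for every unit. Per-unit W: 11, 6, 5, 7. Mean = 7.25.
E[W|A=6] averages over only the 2 units with A=6 (X = 1, 0): W = 6, 5, mean 5.5.
Difference = 7.25 − 5.5 = 1.75.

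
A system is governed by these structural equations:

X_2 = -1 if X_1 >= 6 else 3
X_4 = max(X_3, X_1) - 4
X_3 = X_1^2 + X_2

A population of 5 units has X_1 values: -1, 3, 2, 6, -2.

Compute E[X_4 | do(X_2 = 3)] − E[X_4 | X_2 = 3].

Under do(X_2=3), X_2's equation is replaced by X_2=3 for every unit. Per-unit X_4: 0, 8, 3, 35, 3. Mean = 9.8.
Observing X_2=3 restricts to units where X_2's equation naturally yields 3: X_1 ∈ {-1, 3, 2, -2}. In that subpopulation X_4 = 0, 8, 3, 3, mean 3.5.
Difference = 9.8 − 3.5 = 6.3.

6.3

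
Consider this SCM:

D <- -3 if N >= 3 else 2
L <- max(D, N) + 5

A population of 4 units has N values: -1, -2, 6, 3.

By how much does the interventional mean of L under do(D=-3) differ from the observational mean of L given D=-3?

-3

The intervention sets D=-3 in all 4 units regardless of N. Recomputing L per unit gives 4, 3, 11, 8; average 6.5.
Conditioning on D=-3 selects the 2 unit(s) with N ∈ {6, 3}. Their L values: 11, 8. Mean = 9.5.
Difference = 6.5 − 9.5 = -3.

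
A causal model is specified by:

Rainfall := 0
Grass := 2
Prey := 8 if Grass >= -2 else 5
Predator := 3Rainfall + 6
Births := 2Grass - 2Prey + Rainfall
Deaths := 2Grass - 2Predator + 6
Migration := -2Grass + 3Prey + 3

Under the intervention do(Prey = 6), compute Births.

-8

do(Prey=6) replaces the equation Prey := 8 if Grass >= -2 else 5 with the constant Prey = 6.
Births = 2Grass - 2Prey + Rainfall  [with Grass=2, Prey=6, Rainfall=0]  = -8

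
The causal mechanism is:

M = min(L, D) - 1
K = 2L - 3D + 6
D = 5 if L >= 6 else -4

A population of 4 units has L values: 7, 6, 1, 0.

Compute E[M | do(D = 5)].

1.75

Under do(D=5), D's equation is replaced by D=5 for every unit. Per-unit M: 4, 4, 0, -1. Mean = 1.75.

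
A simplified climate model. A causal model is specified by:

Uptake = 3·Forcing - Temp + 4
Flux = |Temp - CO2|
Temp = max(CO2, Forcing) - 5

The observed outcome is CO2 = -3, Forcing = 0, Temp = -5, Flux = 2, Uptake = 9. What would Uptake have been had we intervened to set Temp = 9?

do(Temp=9) replaces the equation Temp = max(CO2, Forcing) - 5 with the constant Temp = 9.
Uptake = 3·Forcing - Temp + 4  [with Forcing=0, Temp=9]  = -5

-5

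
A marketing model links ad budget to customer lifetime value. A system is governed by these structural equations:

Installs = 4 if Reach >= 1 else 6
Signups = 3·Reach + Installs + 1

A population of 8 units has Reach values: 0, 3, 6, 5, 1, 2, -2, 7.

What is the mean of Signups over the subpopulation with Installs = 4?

17

E[Signups|Installs=4] averages over only the 6 units with Installs=4 (Reach = 3, 6, 5, 1, 2, 7): Signups = 14, 23, 20, 8, 11, 26, mean 17.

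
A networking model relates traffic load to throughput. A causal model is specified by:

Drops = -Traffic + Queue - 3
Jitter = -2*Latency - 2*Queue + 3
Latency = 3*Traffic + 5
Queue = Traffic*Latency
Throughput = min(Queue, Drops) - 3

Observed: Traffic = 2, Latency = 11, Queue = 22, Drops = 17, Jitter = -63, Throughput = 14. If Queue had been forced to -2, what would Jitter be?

-15

do(Queue=-2) replaces the equation Queue = Traffic*Latency with the constant Queue = -2.
Latency = 3*Traffic + 5  [with Traffic=2]  = 11
Jitter = -2*Latency - 2*Queue + 3  [with Latency=11, Queue=-2]  = -15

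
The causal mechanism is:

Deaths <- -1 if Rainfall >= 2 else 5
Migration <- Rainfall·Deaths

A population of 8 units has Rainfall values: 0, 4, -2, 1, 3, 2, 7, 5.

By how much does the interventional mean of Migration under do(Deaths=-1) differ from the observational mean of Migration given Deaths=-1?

The intervention sets Deaths=-1 in all 8 units regardless of Rainfall. Recomputing Migration per unit gives 0, -4, 2, -1, -3, -2, -7, -5; average -2.5.
Observing Deaths=-1 restricts to units where Deaths's equation naturally yields -1: Rainfall ∈ {4, 3, 2, 7, 5}. In that subpopulation Migration = -4, -3, -2, -7, -5, mean -4.2.
Difference = -2.5 − (-4.2) = 1.7.

1.7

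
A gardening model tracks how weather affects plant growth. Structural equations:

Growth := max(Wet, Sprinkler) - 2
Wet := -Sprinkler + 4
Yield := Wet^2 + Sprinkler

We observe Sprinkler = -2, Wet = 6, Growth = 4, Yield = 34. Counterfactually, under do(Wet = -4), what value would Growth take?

-4

The intervention breaks the incoming arrows to Wet: Wet := -Sprinkler + 4 no longer applies, and Wet = -4.
Growth = max(Wet, Sprinkler) - 2  [with Wet=-4, Sprinkler=-2]  = -4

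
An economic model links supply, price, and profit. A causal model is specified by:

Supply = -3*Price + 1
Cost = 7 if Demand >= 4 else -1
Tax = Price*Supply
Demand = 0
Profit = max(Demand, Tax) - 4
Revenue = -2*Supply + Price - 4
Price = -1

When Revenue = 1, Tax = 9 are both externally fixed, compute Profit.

Under do(Revenue = 1, Tax = 9), each intervened variable's structural equation is replaced by its fixed value.
Profit = max(Demand, Tax) - 4  [with Demand=0, Tax=9]  = 5

5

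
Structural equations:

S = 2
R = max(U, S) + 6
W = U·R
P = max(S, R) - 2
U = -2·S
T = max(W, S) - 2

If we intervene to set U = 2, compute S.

Under do(U=2), the mechanism U = -2·S is discarded; U is fixed at 2.
S is not downstream of the intervention, so its value is determined by the original equations.

2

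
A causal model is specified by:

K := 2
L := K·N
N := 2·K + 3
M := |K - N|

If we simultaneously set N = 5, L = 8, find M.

Setting N = 5, L = 8 by intervention discards those variables' equations.
M = |K - N|  [with K=2, N=5]  = 3

3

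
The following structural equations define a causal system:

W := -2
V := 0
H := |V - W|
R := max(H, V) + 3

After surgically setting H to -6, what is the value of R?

3

The intervention breaks the incoming arrows to H: H := |V - W| no longer applies, and H = -6.
R = max(H, V) + 3  [with H=-6, V=0]  = 3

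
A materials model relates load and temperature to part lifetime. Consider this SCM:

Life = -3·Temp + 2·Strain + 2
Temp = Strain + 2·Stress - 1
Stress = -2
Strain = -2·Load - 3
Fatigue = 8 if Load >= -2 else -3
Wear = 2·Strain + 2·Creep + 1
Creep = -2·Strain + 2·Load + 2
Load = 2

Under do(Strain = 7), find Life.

The intervention breaks the incoming arrows to Strain: Strain = -2·Load - 3 no longer applies, and Strain = 7.
Temp = Strain + 2·Stress - 1  [with Strain=7, Stress=-2]  = 2
Life = -3·Temp + 2·Strain + 2  [with Temp=2, Strain=7]  = 10

10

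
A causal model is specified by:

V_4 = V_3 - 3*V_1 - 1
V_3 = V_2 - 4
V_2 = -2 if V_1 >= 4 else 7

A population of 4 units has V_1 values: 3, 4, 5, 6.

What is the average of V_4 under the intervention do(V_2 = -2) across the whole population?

-20.5

Every unit gets V_2=-2 under the intervention. V_4 values become -16, -19, -22, -25; E[V_4|do(V_2=-2)] = -20.5.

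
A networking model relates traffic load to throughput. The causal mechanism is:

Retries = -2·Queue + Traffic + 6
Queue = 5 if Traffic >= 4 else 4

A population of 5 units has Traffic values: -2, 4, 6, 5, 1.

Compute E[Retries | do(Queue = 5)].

-1.2

The intervention sets Queue=5 in all 5 units regardless of Traffic. Recomputing Retries per unit gives -6, 0, 2, 1, -3; average -1.2.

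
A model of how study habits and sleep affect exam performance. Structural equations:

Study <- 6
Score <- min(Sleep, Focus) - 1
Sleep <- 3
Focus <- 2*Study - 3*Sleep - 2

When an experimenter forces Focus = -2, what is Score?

-3

The intervention breaks the incoming arrows to Focus: Focus <- 2*Study - 3*Sleep - 2 no longer applies, and Focus = -2.
Score = min(Sleep, Focus) - 1  [with Sleep=3, Focus=-2]  = -3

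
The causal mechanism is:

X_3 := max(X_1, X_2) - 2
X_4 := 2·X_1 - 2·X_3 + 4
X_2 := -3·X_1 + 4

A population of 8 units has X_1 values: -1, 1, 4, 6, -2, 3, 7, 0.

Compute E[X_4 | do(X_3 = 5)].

-1.5

Every unit gets X_3=5 under the intervention. X_4 values become -8, -4, 2, 6, -10, 0, 8, -6; E[X_4|do(X_3=5)] = -1.5.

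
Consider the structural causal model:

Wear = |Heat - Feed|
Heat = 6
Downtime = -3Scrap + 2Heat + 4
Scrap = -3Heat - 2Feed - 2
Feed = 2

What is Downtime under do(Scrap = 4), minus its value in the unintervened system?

-84

Intervening sets Scrap = 4 and removes its equation (Scrap = -3Heat - 2Feed - 2).
Downtime = -3Scrap + 2Heat + 4  [with Scrap=4, Heat=6]  = 4
Without intervention: Scrap = -3Heat - 2Feed - 2  [with Heat=6, Feed=2]  = -24; Downtime = -3Scrap + 2Heat + 4  [with Scrap=-24, Heat=6]  = 88.
Change = 4 − 88 = -84.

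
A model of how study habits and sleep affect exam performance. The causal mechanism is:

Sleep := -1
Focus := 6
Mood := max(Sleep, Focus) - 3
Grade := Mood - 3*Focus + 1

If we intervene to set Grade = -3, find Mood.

3

Under do(Grade=-3), the mechanism Grade := Mood - 3*Focus + 1 is discarded; Grade is fixed at -3.
Since Mood is not a descendant of the intervened variable, it is unaffected.
Mood = max(Sleep, Focus) - 3  [with Sleep=-1, Focus=6]  = 3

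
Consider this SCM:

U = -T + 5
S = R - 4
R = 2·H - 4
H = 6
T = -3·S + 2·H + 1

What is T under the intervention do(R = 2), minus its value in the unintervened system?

18

Under do(R=2), the mechanism R = 2·H - 4 is discarded; R is fixed at 2.
S = R - 4  [with R=2]  = -2
T = -3·S + 2·H + 1  [with S=-2, H=6]  = 19
Without intervention: R = 2·H - 4  [with H=6]  = 8; S = R - 4  [with R=8]  = 4; T = -3·S + 2·H + 1  [with S=4, H=6]  = 1.
Change = 19 − 1 = 18.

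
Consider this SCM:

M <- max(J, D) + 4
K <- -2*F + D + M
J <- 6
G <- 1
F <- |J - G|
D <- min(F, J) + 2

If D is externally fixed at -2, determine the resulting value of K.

Under do(D=-2), the mechanism D <- min(F, J) + 2 is discarded; D is fixed at -2.
F = |J - G|  [with J=6, G=1]  = 5
M = max(J, D) + 4  [with J=6, D=-2]  = 10
K = -2*F + D + M  [with F=5, D=-2, M=10]  = -2

-2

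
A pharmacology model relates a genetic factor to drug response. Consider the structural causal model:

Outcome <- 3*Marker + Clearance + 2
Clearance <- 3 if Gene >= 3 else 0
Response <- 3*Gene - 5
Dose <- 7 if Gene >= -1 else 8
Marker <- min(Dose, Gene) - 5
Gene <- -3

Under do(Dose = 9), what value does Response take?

Under do(Dose=9), the mechanism Dose <- 7 if Gene >= -1 else 8 is discarded; Dose is fixed at 9.
Since Response is not a descendant of the intervened variable, it is unaffected.
Response = 3*Gene - 5  [with Gene=-3]  = -14

-14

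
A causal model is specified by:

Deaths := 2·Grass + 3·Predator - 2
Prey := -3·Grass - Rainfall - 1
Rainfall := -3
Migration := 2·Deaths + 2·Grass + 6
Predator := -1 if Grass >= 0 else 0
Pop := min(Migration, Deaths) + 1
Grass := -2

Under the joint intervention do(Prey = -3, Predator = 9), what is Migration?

44

Setting Prey = -3, Predator = 9 by intervention discards those variables' equations.
Deaths = 2·Grass + 3·Predator - 2  [with Grass=-2, Predator=9]  = 21
Migration = 2·Deaths + 2·Grass + 6  [with Deaths=21, Grass=-2]  = 44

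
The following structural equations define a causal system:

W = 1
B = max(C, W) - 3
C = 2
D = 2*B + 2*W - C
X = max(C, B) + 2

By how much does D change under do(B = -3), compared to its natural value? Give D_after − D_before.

-4

The intervention breaks the incoming arrows to B: B = max(C, W) - 3 no longer applies, and B = -3.
D = 2*B + 2*W - C  [with B=-3, W=1, C=2]  = -6
Without intervention: B = max(C, W) - 3  [with C=2, W=1]  = -1; D = 2*B + 2*W - C  [with B=-1, W=1, C=2]  = -2.
Change = -6 − (-2) = -4.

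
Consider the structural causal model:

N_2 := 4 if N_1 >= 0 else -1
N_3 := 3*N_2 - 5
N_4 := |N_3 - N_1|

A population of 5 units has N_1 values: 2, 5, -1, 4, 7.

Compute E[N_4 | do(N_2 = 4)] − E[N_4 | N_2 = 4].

do(N_2=4) breaks N_2's dependence on N_1. With N_2=4 fixed, N_4 across the units is 5, 2, 8, 3, 0, mean 3.6.
E[N_4|N_2=4] averages over only the 4 units with N_2=4 (N_1 = 2, 5, 4, 7): N_4 = 5, 2, 3, 0, mean 2.5.
Difference = 3.6 − 2.5 = 1.1.

1.1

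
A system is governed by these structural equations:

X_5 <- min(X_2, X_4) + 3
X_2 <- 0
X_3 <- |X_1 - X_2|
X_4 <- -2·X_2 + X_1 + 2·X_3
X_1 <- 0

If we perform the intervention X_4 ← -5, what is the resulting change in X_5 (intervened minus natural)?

-5

Intervening sets X_4 = -5 and removes its equation (X_4 <- -2·X_2 + X_1 + 2·X_3).
X_5 = min(X_2, X_4) + 3  [with X_2=0, X_4=-5]  = -2
Without intervention: X_3 = |X_1 - X_2|  [with X_1=0, X_2=0]  = 0; X_4 = -2·X_2 + X_1 + 2·X_3  [with X_2=0, X_1=0, X_3=0]  = 0; X_5 = min(X_2, X_4) + 3  [with X_2=0, X_4=0]  = 3.
Change = -2 − 3 = -5.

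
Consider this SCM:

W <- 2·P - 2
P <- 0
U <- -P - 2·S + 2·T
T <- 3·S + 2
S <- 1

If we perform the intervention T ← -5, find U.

-12

The intervention breaks the incoming arrows to T: T <- 3·S + 2 no longer applies, and T = -5.
U = -P - 2·S + 2·T  [with P=0, S=1, T=-5]  = -12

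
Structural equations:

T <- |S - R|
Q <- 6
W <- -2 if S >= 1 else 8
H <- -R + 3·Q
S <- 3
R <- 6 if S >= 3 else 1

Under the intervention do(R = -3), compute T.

The intervention breaks the incoming arrows to R: R <- 6 if S >= 3 else 1 no longer applies, and R = -3.
T = |S - R|  [with S=3, R=-3]  = 6

6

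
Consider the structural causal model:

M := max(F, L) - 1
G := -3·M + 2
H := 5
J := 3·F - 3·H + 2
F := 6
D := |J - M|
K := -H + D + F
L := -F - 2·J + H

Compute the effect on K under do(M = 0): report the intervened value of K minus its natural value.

5

do(M=0) replaces the equation M := max(F, L) - 1 with the constant M = 0.
J = 3·F - 3·H + 2  [with F=6, H=5]  = 5
D = |J - M|  [with J=5, M=0]  = 5
K = -H + D + F  [with H=5, D=5, F=6]  = 6
Without intervention: J = 3·F - 3·H + 2  [with F=6, H=5]  = 5; L = -F - 2·J + H  [with F=6, J=5, H=5]  = -11; M = max(F, L) - 1  [with F=6, L=-11]  = 5; D = |J - M|  [with J=5, M=5]  = 0; K = -H + D + F  [with H=5, D=0, F=6]  = 1.
Change = 6 − 1 = 5.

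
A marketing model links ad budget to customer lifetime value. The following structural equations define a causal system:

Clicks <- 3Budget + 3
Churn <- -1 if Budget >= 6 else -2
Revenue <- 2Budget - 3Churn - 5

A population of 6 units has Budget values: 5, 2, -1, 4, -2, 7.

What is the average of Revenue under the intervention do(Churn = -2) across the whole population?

6

do(Churn=-2) breaks Churn's dependence on Budget. With Churn=-2 fixed, Revenue across the units is 11, 5, -1, 9, -3, 15, mean 6.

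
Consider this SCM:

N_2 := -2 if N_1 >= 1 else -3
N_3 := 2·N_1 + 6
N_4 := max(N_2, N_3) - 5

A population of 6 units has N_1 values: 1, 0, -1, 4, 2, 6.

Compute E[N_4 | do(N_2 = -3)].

5

Under do(N_2=-3), N_2's equation is replaced by N_2=-3 for every unit. Per-unit N_4: 3, 1, -1, 9, 5, 13. Mean = 5.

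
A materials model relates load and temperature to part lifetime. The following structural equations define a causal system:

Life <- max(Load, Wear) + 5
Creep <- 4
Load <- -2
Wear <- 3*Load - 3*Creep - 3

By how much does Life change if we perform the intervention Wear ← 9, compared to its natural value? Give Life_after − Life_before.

The intervention breaks the incoming arrows to Wear: Wear <- 3*Load - 3*Creep - 3 no longer applies, and Wear = 9.
Life = max(Load, Wear) + 5  [with Load=-2, Wear=9]  = 14
Without intervention: Wear = 3*Load - 3*Creep - 3  [with Load=-2, Creep=4]  = -21; Life = max(Load, Wear) + 5  [with Load=-2, Wear=-21]  = 3.
Change = 14 − 3 = 11.

11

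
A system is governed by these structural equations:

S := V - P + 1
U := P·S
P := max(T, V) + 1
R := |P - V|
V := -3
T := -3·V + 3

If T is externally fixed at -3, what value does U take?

Under do(T=-3), the mechanism T := -3·V + 3 is discarded; T is fixed at -3.
P = max(T, V) + 1  [with T=-3, V=-3]  = -2
S = V - P + 1  [with V=-3, P=-2]  = 0
U = P·S  [with P=-2, S=0]  = 0

0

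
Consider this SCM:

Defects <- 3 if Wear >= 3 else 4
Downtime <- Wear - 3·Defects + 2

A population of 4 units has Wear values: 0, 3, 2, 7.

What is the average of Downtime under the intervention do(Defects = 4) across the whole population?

-7

Every unit gets Defects=4 under the intervention. Downtime values become -10, -7, -8, -3; E[Downtime|do(Defects=4)] = -7.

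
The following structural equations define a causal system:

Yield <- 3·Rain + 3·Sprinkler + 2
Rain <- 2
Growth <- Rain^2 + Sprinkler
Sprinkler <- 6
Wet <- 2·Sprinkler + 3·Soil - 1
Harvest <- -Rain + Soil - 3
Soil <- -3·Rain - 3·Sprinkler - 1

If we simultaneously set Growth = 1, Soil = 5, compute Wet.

Under do(Growth = 1, Soil = 5), each intervened variable's structural equation is replaced by its fixed value.
Wet = 2·Sprinkler + 3·Soil - 1  [with Sprinkler=6, Soil=5]  = 26

26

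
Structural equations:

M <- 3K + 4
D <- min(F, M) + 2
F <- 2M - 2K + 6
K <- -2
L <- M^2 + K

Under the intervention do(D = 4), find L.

2

The intervention breaks the incoming arrows to D: D <- min(F, M) + 2 no longer applies, and D = 4.
Since L is not a descendant of the intervened variable, it is unaffected.
M = 3K + 4  [with K=-2]  = -2
L = M^2 + K  [with M=-2, K=-2]  = 2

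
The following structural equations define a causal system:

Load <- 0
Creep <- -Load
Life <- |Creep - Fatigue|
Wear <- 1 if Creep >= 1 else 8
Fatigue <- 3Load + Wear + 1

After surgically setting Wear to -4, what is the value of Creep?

Under do(Wear=-4), the mechanism Wear <- 1 if Creep >= 1 else 8 is discarded; Wear is fixed at -4.
Since Creep is not a descendant of the intervened variable, it is unaffected.
Creep = -Load  [with Load=0]  = 0

0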